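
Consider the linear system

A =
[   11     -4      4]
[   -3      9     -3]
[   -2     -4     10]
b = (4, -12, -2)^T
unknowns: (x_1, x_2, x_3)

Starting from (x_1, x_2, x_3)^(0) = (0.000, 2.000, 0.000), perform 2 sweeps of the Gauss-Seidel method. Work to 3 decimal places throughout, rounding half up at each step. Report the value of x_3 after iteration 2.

-0.734

Iteration 1:
  x_1 = (4 - (-4)·2.000 - (4)·0.000) / (11) = 1.091
  x_2 = (-12 - (-3)·1.091 - (-3)·0.000) / (9) = -0.970
  x_3 = (-2 - (-2)·1.091 - (-4)·-0.970) / (10) = -0.370
Iteration 2:
  x_1 = (4 - (-4)·-0.970 - (4)·-0.370) / (11) = 0.145
  x_2 = (-12 - (-3)·0.145 - (-3)·-0.370) / (9) = -1.408
  x_3 = (-2 - (-2)·0.145 - (-4)·-1.408) / (10) = -0.734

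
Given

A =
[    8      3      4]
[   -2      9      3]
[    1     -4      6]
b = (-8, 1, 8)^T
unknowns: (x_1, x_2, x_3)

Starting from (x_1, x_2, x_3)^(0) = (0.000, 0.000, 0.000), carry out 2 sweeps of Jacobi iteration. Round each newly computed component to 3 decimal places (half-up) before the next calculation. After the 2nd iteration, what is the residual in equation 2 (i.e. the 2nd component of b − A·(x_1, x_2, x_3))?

Iteration 1:
  x_1 = (-8 - (3)·0.000 - (4)·0.000) / (8) = -1.000
  x_2 = (1 - (-2)·0.000 - (3)·0.000) / (9) = 0.111
  x_3 = (8 - (1)·0.000 - (-4)·0.000) / (6) = 1.333
Iteration 2:
  x_1 = (-8 - (3)·0.111 - (4)·1.333) / (8) = -1.708
  x_2 = (1 - (-2)·-1.000 - (3)·1.333) / (9) = -0.555
  x_3 = (8 - (1)·-1.000 - (-4)·0.111) / (6) = 1.574
Residual b − A·x = (1.033, -2.143, -1.956)

-2.143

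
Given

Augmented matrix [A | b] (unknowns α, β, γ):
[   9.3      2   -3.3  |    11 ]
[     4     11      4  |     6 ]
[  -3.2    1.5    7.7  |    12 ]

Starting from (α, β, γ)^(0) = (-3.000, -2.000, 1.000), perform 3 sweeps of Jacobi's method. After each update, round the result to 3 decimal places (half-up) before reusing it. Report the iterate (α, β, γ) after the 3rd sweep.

(2.029, -0.649, 2.122)

Iteration 1:
  α = (11 - (2)·-2.000 - (-3.3)·1.000) / (9.3) = 1.968
  β = (6 - (4)·-3.000 - (4)·1.000) / (11) = 1.273
  γ = (12 - (-3.2)·-3.000 - (1.5)·-2.000) / (7.7) = 0.701
Iteration 2:
  α = (11 - (2)·1.273 - (-3.3)·0.701) / (9.3) = 1.158
  β = (6 - (4)·1.968 - (4)·0.701) / (11) = -0.425
  γ = (12 - (-3.2)·1.968 - (1.5)·1.273) / (7.7) = 2.128
Iteration 3:
  α = (11 - (2)·-0.425 - (-3.3)·2.128) / (9.3) = 2.029
  β = (6 - (4)·1.158 - (4)·2.128) / (11) = -0.649
  γ = (12 - (-3.2)·1.158 - (1.5)·-0.425) / (7.7) = 2.122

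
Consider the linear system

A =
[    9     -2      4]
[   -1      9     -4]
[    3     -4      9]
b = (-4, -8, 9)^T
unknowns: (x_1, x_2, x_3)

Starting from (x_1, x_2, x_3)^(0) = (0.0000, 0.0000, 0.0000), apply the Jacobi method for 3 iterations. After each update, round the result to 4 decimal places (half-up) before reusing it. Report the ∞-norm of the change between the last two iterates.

0.3896

Iteration 1:
  x_1 = (-4 - (-2)·0.0000 - (4)·0.0000) / (9) = -0.4444
  x_2 = (-8 - (-1)·0.0000 - (-4)·0.0000) / (9) = -0.8889
  x_3 = (9 - (3)·0.0000 - (-4)·0.0000) / (9) = 1.0000
Iteration 2:
  x_1 = (-4 - (-2)·-0.8889 - (4)·1.0000) / (9) = -1.0864
  x_2 = (-8 - (-1)·-0.4444 - (-4)·1.0000) / (9) = -0.4938
  x_3 = (9 - (3)·-0.4444 - (-4)·-0.8889) / (9) = 0.7531
Iteration 3:
  x_1 = (-4 - (-2)·-0.4938 - (4)·0.7531) / (9) = -0.8889
  x_2 = (-8 - (-1)·-1.0864 - (-4)·0.7531) / (9) = -0.6749
  x_3 = (9 - (3)·-1.0864 - (-4)·-0.4938) / (9) = 1.1427
Change: (0.1975, -0.1811, 0.3896) → max |·| = 0.3896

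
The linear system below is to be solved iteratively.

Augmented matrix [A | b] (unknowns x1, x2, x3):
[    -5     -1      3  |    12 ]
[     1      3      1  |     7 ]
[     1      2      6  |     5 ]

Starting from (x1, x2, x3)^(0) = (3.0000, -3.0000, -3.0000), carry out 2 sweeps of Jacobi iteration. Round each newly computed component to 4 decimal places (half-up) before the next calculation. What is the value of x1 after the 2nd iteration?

Iteration 1:
  x1 = (12 - (-1)·-3.0000 - (3)·-3.0000) / (-5) = -3.6000
  x2 = (7 - (1)·3.0000 - (1)·-3.0000) / (3) = 2.3333
  x3 = (5 - (1)·3.0000 - (2)·-3.0000) / (6) = 1.3333
Iteration 2:
  x1 = (12 - (-1)·2.3333 - (3)·1.3333) / (-5) = -2.0667
  x2 = (7 - (1)·-3.6000 - (1)·1.3333) / (3) = 3.0889
  x3 = (5 - (1)·-3.6000 - (2)·2.3333) / (6) = 0.6556

-2.0667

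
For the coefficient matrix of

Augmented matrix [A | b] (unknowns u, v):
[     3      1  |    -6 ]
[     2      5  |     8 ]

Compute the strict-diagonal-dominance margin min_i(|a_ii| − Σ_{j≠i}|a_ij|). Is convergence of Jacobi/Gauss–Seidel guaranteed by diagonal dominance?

row 1: |3| − (1) = 2
row 2: |5| − (2) = 3
minimum over rows = 2 → strictly diagonally dominant (convergence guaranteed)

2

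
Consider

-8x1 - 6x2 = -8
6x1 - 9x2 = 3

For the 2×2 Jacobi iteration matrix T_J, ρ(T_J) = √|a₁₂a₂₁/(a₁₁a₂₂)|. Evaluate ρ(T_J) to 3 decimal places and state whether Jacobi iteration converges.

a₁₂a₂₁/(a₁₁a₂₂) = (-6)·(6) / ((-8)·(-9)) = -0.500000
ρ = √|-0.500000| = √0.500000 = 0.707
ρ < 1, so Jacobi converges

0.707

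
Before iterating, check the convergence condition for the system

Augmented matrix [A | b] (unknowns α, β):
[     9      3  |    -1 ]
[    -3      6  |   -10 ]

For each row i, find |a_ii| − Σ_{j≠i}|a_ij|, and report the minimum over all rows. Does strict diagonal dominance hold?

3

row 1: |9| − (3) = 6
row 2: |6| − (3) = 3
minimum over rows = 3 → strictly diagonally dominant (convergence guaranteed)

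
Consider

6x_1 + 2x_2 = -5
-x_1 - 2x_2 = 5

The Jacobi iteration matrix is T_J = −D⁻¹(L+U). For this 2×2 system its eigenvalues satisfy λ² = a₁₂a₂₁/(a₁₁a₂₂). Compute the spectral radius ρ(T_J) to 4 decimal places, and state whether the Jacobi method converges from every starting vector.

0.4082

a₁₂a₂₁/(a₁₁a₂₂) = (2)·(-1) / ((6)·(-2)) = 0.166667
ρ = √|0.166667| = √0.166667 = 0.4082
ρ < 1, so Jacobi converges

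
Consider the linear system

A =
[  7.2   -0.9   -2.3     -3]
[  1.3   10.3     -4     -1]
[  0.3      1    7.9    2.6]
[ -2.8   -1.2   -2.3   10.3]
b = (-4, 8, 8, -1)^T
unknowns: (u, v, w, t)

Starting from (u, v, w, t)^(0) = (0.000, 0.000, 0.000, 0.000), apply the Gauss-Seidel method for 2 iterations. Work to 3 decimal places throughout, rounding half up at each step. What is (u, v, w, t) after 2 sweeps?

Iteration 1:
  u = (-4 - (-0.9)·0.000 - (-2.3)·0.000 - (-3)·0.000) / (7.2) = -0.556
  v = (8 - (1.3)·-0.556 - (-4)·0.000 - (-1)·0.000) / (10.3) = 0.847
  w = (8 - (0.3)·-0.556 - (1)·0.847 - (2.6)·0.000) / (7.9) = 0.927
  t = (-1 - (-2.8)·-0.556 - (-1.2)·0.847 - (-2.3)·0.927) / (10.3) = 0.057
Iteration 2:
  u = (-4 - (-0.9)·0.847 - (-2.3)·0.927 - (-3)·0.057) / (7.2) = -0.130
  v = (8 - (1.3)·-0.130 - (-4)·0.927 - (-1)·0.057) / (10.3) = 1.159
  w = (8 - (0.3)·-0.130 - (1)·1.159 - (2.6)·0.057) / (7.9) = 0.852
  t = (-1 - (-2.8)·-0.130 - (-1.2)·1.159 - (-2.3)·0.852) / (10.3) = 0.193

(-0.130, 1.159, 0.852, 0.193)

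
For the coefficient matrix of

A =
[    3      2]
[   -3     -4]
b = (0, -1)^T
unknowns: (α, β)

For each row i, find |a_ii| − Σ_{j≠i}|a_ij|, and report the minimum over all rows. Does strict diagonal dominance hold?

1

row 1: |3| − (2) = 1
row 2: |-4| − (3) = 1
minimum over rows = 1 → strictly diagonally dominant (convergence guaranteed)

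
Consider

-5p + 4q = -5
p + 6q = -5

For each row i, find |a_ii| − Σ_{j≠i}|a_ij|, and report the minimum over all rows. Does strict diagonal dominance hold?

1

row 1: |-5| − (4) = 1
row 2: |6| − (1) = 5
minimum over rows = 1 → strictly diagonally dominant (convergence guaranteed)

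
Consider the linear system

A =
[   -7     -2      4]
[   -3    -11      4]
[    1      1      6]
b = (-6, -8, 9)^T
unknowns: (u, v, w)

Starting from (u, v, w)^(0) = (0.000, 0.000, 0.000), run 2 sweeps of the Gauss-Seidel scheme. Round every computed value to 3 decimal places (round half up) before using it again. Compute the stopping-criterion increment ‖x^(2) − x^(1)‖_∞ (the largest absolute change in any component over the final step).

Iteration 1:
  u = (-6 - (-2)·0.000 - (4)·0.000) / (-7) = 0.857
  v = (-8 - (-3)·0.857 - (4)·0.000) / (-11) = 0.494
  w = (9 - (1)·0.857 - (1)·0.494) / (6) = 1.275
Iteration 2:
  u = (-6 - (-2)·0.494 - (4)·1.275) / (-7) = 1.445
  v = (-8 - (-3)·1.445 - (4)·1.275) / (-11) = 0.797
  w = (9 - (1)·1.445 - (1)·0.797) / (6) = 1.126
Change: (0.588, 0.303, -0.149) → max |·| = 0.588

0.588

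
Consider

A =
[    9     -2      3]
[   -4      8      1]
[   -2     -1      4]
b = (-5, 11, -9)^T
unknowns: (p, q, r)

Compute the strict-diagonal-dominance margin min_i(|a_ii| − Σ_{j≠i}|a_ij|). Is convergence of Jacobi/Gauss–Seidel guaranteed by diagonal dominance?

row 1: |9| − (2+3) = 4
row 2: |8| − (4+1) = 3
row 3: |4| − (2+1) = 1
minimum over rows = 1 → strictly diagonally dominant (convergence guaranteed)

1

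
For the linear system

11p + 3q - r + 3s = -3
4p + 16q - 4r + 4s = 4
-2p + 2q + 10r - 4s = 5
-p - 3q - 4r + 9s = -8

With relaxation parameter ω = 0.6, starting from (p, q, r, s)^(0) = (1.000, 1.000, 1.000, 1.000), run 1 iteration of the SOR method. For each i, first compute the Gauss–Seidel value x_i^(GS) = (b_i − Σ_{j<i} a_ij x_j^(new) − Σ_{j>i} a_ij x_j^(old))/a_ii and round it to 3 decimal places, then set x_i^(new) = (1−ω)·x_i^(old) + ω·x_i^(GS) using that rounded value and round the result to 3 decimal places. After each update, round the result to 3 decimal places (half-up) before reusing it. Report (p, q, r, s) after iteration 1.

(-0.036, 0.555, 0.869, 0.207)

Iteration 1:
  p: GS value = (-3 - (3)·1.000 - (-1)·1.000 - (3)·1.000) / (11) = -0.727;  p ← (1−ω)·1.000 + ω·-0.727 = -0.036
  q: GS value = (4 - (4)·-0.036 - (-4)·1.000 - (4)·1.000) / (16) = 0.259;  q ← (1−ω)·1.000 + ω·0.259 = 0.555
  r: GS value = (5 - (-2)·-0.036 - (2)·0.555 - (-4)·1.000) / (10) = 0.782;  r ← (1−ω)·1.000 + ω·0.782 = 0.869
  s: GS value = (-8 - (-1)·-0.036 - (-3)·0.555 - (-4)·0.869) / (9) = -0.322;  s ← (1−ω)·1.000 + ω·-0.322 = 0.207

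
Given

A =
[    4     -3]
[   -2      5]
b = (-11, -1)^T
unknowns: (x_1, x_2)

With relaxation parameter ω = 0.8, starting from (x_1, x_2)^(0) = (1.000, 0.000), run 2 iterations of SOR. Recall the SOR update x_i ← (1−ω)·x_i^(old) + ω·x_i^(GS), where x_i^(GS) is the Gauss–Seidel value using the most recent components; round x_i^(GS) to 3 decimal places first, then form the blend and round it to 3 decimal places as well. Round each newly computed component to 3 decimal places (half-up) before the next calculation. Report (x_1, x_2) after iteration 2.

(-3.080, -1.306)

Iteration 1:
  x_1: GS value = (-11 - (-3)·0.000) / (4) = -2.750;  x_1 ← (1−ω)·1.000 + ω·-2.750 = -2.000
  x_2: GS value = (-1 - (-2)·-2.000) / (5) = -1.000;  x_2 ← (1−ω)·0.000 + ω·-1.000 = -0.800
Iteration 2:
  x_1: GS value = (-11 - (-3)·-0.800) / (4) = -3.350;  x_1 ← (1−ω)·-2.000 + ω·-3.350 = -3.080
  x_2: GS value = (-1 - (-2)·-3.080) / (5) = -1.432;  x_2 ← (1−ω)·-0.800 + ω·-1.432 = -1.306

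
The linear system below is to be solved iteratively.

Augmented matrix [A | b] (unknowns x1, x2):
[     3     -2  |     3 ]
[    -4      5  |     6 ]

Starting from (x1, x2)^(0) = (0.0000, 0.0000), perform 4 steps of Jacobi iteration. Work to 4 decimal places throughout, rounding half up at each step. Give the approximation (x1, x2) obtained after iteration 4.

Iteration 1:
  x1 = (3 - (-2)·0.0000) / (3) = 1.0000
  x2 = (6 - (-4)·0.0000) / (5) = 1.2000
Iteration 2:
  x1 = (3 - (-2)·1.2000) / (3) = 1.8000
  x2 = (6 - (-4)·1.0000) / (5) = 2.0000
Iteration 3:
  x1 = (3 - (-2)·2.0000) / (3) = 2.3333
  x2 = (6 - (-4)·1.8000) / (5) = 2.6400
Iteration 4:
  x1 = (3 - (-2)·2.6400) / (3) = 2.7600
  x2 = (6 - (-4)·2.3333) / (5) = 3.0666

(2.7600, 3.0666)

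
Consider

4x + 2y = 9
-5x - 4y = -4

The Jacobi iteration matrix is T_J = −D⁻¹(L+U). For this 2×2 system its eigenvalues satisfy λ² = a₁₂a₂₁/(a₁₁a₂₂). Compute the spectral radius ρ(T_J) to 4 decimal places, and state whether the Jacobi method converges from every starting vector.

a₁₂a₂₁/(a₁₁a₂₂) = (2)·(-5) / ((4)·(-4)) = 0.625000
ρ = √|0.625000| = √0.625000 = 0.7906
ρ < 1, so Jacobi converges

0.7906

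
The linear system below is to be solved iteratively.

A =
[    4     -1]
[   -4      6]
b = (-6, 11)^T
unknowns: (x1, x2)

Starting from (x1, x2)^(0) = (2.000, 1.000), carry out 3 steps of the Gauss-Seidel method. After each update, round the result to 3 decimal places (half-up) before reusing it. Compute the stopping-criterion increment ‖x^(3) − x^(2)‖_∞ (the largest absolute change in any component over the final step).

Iteration 1:
  x1 = (-6 - (-1)·1.000) / (4) = -1.250
  x2 = (11 - (-4)·-1.250) / (6) = 1.000
Iteration 2:
  x1 = (-6 - (-1)·1.000) / (4) = -1.250
  x2 = (11 - (-4)·-1.250) / (6) = 1.000
Iteration 3:
  x1 = (-6 - (-1)·1.000) / (4) = -1.250
  x2 = (11 - (-4)·-1.250) / (6) = 1.000
Change: (0.000, 0.000) → max |·| = 0.000

0.000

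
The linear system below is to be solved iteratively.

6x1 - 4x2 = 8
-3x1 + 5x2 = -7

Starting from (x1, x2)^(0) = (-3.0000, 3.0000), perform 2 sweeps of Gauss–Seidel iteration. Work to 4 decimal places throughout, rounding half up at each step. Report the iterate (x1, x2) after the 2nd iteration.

Iteration 1:
  x1 = (8 - (-4)·3.0000) / (6) = 3.3333
  x2 = (-7 - (-3)·3.3333) / (5) = 0.6000
Iteration 2:
  x1 = (8 - (-4)·0.6000) / (6) = 1.7333
  x2 = (-7 - (-3)·1.7333) / (5) = -0.3600

(1.7333, -0.3600)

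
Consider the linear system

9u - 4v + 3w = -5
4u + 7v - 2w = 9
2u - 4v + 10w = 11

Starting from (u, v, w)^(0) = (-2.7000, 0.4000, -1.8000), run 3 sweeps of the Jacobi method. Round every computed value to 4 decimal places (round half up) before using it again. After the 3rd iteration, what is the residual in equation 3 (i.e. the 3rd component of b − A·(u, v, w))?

Iteration 1:
  u = (-5 - (-4)·0.4000 - (3)·-1.8000) / (9) = 0.2222
  v = (9 - (4)·-2.7000 - (-2)·-1.8000) / (7) = 2.3143
  w = (11 - (2)·-2.7000 - (-4)·0.4000) / (10) = 1.8000
Iteration 2:
  u = (-5 - (-4)·2.3143 - (3)·1.8000) / (9) = -0.1270
  v = (9 - (4)·0.2222 - (-2)·1.8000) / (7) = 1.6730
  w = (11 - (2)·0.2222 - (-4)·2.3143) / (10) = 1.9813
Iteration 3:
  u = (-5 - (-4)·1.6730 - (3)·1.9813) / (9) = -0.4724
  v = (9 - (4)·-0.1270 - (-2)·1.9813) / (7) = 1.9244
  w = (11 - (2)·-0.1270 - (-4)·1.6730) / (10) = 1.7946
Residual b − A·x = (1.5654, 1.0080, 1.6964)

1.6964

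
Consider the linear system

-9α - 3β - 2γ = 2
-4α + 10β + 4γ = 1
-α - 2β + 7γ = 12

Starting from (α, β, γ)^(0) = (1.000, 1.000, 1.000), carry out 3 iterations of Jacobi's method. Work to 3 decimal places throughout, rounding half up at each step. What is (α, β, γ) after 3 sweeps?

Iteration 1:
  α = (2 - (-3)·1.000 - (-2)·1.000) / (-9) = -0.778
  β = (1 - (-4)·1.000 - (4)·1.000) / (10) = 0.100
  γ = (12 - (-1)·1.000 - (-2)·1.000) / (7) = 2.143
Iteration 2:
  α = (2 - (-3)·0.100 - (-2)·2.143) / (-9) = -0.732
  β = (1 - (-4)·-0.778 - (4)·2.143) / (10) = -1.068
  γ = (12 - (-1)·-0.778 - (-2)·0.100) / (7) = 1.632
Iteration 3:
  α = (2 - (-3)·-1.068 - (-2)·1.632) / (-9) = -0.229
  β = (1 - (-4)·-0.732 - (4)·1.632) / (10) = -0.846
  γ = (12 - (-1)·-0.732 - (-2)·-1.068) / (7) = 1.305

(-0.229, -0.846, 1.305)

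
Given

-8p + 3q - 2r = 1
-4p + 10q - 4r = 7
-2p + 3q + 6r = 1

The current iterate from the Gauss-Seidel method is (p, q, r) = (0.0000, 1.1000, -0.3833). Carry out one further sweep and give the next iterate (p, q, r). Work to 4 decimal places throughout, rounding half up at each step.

One sweep:
  p = (1 - (3)·1.1000 - (-2)·-0.3833) / (-8) = 0.3833
  q = (7 - (-4)·0.3833 - (-4)·-0.3833) / (10) = 0.7000
  r = (1 - (-2)·0.3833 - (3)·0.7000) / (6) = -0.0556

(0.3833, 0.7000, -0.0556)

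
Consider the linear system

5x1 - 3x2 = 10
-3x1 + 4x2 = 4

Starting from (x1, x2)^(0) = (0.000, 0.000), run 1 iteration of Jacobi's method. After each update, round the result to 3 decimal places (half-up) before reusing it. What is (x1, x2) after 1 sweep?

(2.000, 1.000)

Iteration 1:
  x1 = (10 - (-3)·0.000) / (5) = 2.000
  x2 = (4 - (-3)·0.000) / (4) = 1.000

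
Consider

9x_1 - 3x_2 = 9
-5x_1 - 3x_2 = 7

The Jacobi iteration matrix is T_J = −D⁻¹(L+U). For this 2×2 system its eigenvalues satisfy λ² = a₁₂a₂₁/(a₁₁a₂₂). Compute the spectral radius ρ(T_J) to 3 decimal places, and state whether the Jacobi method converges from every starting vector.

0.745

a₁₂a₂₁/(a₁₁a₂₂) = (-3)·(-5) / ((9)·(-3)) = -0.555556
ρ = √|-0.555556| = √0.555556 = 0.745
ρ < 1, so Jacobi converges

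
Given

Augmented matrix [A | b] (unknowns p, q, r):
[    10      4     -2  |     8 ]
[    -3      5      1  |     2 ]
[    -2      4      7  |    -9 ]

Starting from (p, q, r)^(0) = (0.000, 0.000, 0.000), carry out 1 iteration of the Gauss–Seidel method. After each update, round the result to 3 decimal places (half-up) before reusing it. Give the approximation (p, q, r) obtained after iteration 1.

(0.800, 0.880, -1.560)

Iteration 1:
  p = (8 - (4)·0.000 - (-2)·0.000) / (10) = 0.800
  q = (2 - (-3)·0.800 - (1)·0.000) / (5) = 0.880
  r = (-9 - (-2)·0.800 - (4)·0.880) / (7) = -1.560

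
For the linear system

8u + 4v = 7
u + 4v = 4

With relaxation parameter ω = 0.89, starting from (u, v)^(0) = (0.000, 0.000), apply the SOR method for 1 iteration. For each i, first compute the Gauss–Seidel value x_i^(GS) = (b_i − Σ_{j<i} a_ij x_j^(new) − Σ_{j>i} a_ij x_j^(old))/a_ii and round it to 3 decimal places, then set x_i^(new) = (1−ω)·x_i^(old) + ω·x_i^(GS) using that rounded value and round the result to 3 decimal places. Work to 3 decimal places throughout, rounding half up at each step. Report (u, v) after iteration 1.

(0.779, 0.716)

Iteration 1:
  u: GS value = (7 - (4)·0.000) / (8) = 0.875;  u ← (1−ω)·0.000 + ω·0.875 = 0.779
  v: GS value = (4 - (1)·0.779) / (4) = 0.805;  v ← (1−ω)·0.000 + ω·0.805 = 0.716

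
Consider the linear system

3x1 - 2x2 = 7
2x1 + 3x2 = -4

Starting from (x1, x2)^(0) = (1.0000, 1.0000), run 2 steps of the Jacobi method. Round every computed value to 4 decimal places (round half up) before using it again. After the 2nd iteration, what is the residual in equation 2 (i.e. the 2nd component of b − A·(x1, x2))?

3.9999

Iteration 1:
  x1 = (7 - (-2)·1.0000) / (3) = 3.0000
  x2 = (-4 - (2)·1.0000) / (3) = -2.0000
Iteration 2:
  x1 = (7 - (-2)·-2.0000) / (3) = 1.0000
  x2 = (-4 - (2)·3.0000) / (3) = -3.3333
Residual b − A·x = (-2.6666, 3.9999)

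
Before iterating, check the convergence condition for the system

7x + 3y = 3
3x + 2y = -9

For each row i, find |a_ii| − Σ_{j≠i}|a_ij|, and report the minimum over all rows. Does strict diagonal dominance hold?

-1

row 1: |7| − (3) = 4
row 2: |2| − (3) = -1
minimum over rows = -1 → not strictly diagonally dominant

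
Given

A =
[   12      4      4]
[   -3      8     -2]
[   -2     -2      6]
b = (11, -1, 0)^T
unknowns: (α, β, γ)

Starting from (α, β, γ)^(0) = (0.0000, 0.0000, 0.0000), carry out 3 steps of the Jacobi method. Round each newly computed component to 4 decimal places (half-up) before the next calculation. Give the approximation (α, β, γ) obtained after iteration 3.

Iteration 1:
  α = (11 - (4)·0.0000 - (4)·0.0000) / (12) = 0.9167
  β = (-1 - (-3)·0.0000 - (-2)·0.0000) / (8) = -0.1250
  γ = (0 - (-2)·0.0000 - (-2)·0.0000) / (6) = 0.0000
Iteration 2:
  α = (11 - (4)·-0.1250 - (4)·0.0000) / (12) = 0.9583
  β = (-1 - (-3)·0.9167 - (-2)·0.0000) / (8) = 0.2188
  γ = (0 - (-2)·0.9167 - (-2)·-0.1250) / (6) = 0.2639
Iteration 3:
  α = (11 - (4)·0.2188 - (4)·0.2639) / (12) = 0.7558
  β = (-1 - (-3)·0.9583 - (-2)·0.2639) / (8) = 0.3003
  γ = (0 - (-2)·0.9583 - (-2)·0.2188) / (6) = 0.3924

(0.7558, 0.3003, 0.3924)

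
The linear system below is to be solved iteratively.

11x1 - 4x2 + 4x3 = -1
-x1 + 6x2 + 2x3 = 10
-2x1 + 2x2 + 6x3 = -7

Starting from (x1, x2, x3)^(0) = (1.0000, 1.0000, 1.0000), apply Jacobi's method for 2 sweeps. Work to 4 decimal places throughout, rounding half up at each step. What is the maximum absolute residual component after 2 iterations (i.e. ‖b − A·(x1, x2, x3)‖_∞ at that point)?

4.2828

Iteration 1:
  x1 = (-1 - (-4)·1.0000 - (4)·1.0000) / (11) = -0.0909
  x2 = (10 - (-1)·1.0000 - (2)·1.0000) / (6) = 1.5000
  x3 = (-7 - (-2)·1.0000 - (2)·1.0000) / (6) = -1.1667
Iteration 2:
  x1 = (-1 - (-4)·1.5000 - (4)·-1.1667) / (11) = 0.8788
  x2 = (10 - (-1)·-0.0909 - (2)·-1.1667) / (6) = 2.0404
  x3 = (-7 - (-2)·-0.0909 - (2)·1.5000) / (6) = -1.6970
Residual b − A·x = (4.2828, 2.0304, 0.8588); ∞-norm = 4.2828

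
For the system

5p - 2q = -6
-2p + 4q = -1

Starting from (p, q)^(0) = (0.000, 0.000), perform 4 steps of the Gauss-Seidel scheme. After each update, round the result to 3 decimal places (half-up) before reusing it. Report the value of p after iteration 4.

Iteration 1:
  p = (-6 - (-2)·0.000) / (5) = -1.200
  q = (-1 - (-2)·-1.200) / (4) = -0.850
Iteration 2:
  p = (-6 - (-2)·-0.850) / (5) = -1.540
  q = (-1 - (-2)·-1.540) / (4) = -1.020
Iteration 3:
  p = (-6 - (-2)·-1.020) / (5) = -1.608
  q = (-1 - (-2)·-1.608) / (4) = -1.054
Iteration 4:
  p = (-6 - (-2)·-1.054) / (5) = -1.622
  q = (-1 - (-2)·-1.622) / (4) = -1.061

-1.622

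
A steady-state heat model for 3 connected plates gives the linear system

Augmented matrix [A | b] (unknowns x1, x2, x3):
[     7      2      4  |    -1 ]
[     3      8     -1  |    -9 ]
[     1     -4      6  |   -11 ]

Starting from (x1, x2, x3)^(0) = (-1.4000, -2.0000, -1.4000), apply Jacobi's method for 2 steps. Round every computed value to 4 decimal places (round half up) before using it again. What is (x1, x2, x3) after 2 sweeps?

Iteration 1:
  x1 = (-1 - (2)·-2.0000 - (4)·-1.4000) / (7) = 1.2286
  x2 = (-9 - (3)·-1.4000 - (-1)·-1.4000) / (8) = -0.7750
  x3 = (-11 - (1)·-1.4000 - (-4)·-2.0000) / (6) = -2.9333
Iteration 2:
  x1 = (-1 - (2)·-0.7750 - (4)·-2.9333) / (7) = 1.7547
  x2 = (-9 - (3)·1.2286 - (-1)·-2.9333) / (8) = -1.9524
  x3 = (-11 - (1)·1.2286 - (-4)·-0.7750) / (6) = -2.5548

(1.7547, -1.9524, -2.5548)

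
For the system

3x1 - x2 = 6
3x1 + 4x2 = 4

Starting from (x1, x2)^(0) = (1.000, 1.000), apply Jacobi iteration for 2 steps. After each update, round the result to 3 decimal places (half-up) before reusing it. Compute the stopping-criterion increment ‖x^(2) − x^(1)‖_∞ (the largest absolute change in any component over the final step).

1.000

Iteration 1:
  x1 = (6 - (-1)·1.000) / (3) = 2.333
  x2 = (4 - (3)·1.000) / (4) = 0.250
Iteration 2:
  x1 = (6 - (-1)·0.250) / (3) = 2.083
  x2 = (4 - (3)·2.333) / (4) = -0.750
Change: (-0.250, -1.000) → max |·| = 1.000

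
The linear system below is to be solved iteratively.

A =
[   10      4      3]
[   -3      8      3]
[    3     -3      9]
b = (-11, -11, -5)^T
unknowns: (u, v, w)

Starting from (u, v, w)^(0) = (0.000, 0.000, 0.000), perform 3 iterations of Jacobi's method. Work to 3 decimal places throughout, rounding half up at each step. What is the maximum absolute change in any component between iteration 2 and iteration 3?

0.307

Iteration 1:
  u = (-11 - (4)·0.000 - (3)·0.000) / (10) = -1.100
  v = (-11 - (-3)·0.000 - (3)·0.000) / (8) = -1.375
  w = (-5 - (3)·0.000 - (-3)·0.000) / (9) = -0.556
Iteration 2:
  u = (-11 - (4)·-1.375 - (3)·-0.556) / (10) = -0.383
  v = (-11 - (-3)·-1.100 - (3)·-0.556) / (8) = -1.579
  w = (-5 - (3)·-1.100 - (-3)·-1.375) / (9) = -0.647
Iteration 3:
  u = (-11 - (4)·-1.579 - (3)·-0.647) / (10) = -0.274
  v = (-11 - (-3)·-0.383 - (3)·-0.647) / (8) = -1.276
  w = (-5 - (3)·-0.383 - (-3)·-1.579) / (9) = -0.954
Change: (0.109, 0.303, -0.307) → max |·| = 0.307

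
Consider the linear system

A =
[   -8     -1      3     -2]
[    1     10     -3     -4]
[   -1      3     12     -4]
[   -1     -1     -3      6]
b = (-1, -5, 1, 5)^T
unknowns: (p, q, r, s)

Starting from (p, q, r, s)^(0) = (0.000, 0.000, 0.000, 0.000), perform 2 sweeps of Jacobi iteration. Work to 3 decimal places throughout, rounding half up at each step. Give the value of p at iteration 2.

Iteration 1:
  p = (-1 - (-1)·0.000 - (3)·0.000 - (-2)·0.000) / (-8) = 0.125
  q = (-5 - (1)·0.000 - (-3)·0.000 - (-4)·0.000) / (10) = -0.500
  r = (1 - (-1)·0.000 - (3)·0.000 - (-4)·0.000) / (12) = 0.083
  s = (5 - (-1)·0.000 - (-1)·0.000 - (-3)·0.000) / (6) = 0.833
Iteration 2:
  p = (-1 - (-1)·-0.500 - (3)·0.083 - (-2)·0.833) / (-8) = 0.010
  q = (-5 - (1)·0.125 - (-3)·0.083 - (-4)·0.833) / (10) = -0.154
  r = (1 - (-1)·0.125 - (3)·-0.500 - (-4)·0.833) / (12) = 0.496
  s = (5 - (-1)·0.125 - (-1)·-0.500 - (-3)·0.083) / (6) = 0.812

0.010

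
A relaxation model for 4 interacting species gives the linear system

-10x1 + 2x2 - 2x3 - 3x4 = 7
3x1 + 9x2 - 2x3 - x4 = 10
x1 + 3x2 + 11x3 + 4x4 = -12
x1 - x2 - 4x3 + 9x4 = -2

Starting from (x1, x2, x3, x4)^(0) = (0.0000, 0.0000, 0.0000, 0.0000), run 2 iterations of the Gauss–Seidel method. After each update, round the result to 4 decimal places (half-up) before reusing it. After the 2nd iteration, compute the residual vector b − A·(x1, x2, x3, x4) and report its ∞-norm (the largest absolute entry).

1.8809

Iteration 1:
  x1 = (7 - (2)·0.0000 - (-2)·0.0000 - (-3)·0.0000) / (-10) = -0.7000
  x2 = (10 - (3)·-0.7000 - (-2)·0.0000 - (-1)·0.0000) / (9) = 1.3444
  x3 = (-12 - (1)·-0.7000 - (3)·1.3444 - (4)·0.0000) / (11) = -1.3939
  x4 = (-2 - (1)·-0.7000 - (-1)·1.3444 - (-4)·-1.3939) / (9) = -0.6146
Iteration 2:
  x1 = (7 - (2)·1.3444 - (-2)·-1.3939 - (-3)·-0.6146) / (-10) = 0.0320
  x2 = (10 - (3)·0.0320 - (-2)·-1.3939 - (-1)·-0.6146) / (9) = 0.7224
  x3 = (-12 - (1)·0.0320 - (3)·0.7224 - (4)·-0.6146) / (11) = -1.0673
  x4 = (-2 - (1)·0.0320 - (-1)·0.7224 - (-4)·-1.0673) / (9) = -0.6199
Residual b − A·x = (1.8809, 0.6479, 0.0207, 0.0003); ∞-norm = 1.8809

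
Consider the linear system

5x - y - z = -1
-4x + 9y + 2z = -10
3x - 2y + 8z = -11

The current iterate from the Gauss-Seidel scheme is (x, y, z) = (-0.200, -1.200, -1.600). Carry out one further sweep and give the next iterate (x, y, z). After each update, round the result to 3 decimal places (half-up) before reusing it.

One sweep:
  x = (-1 - (-1)·-1.200 - (-1)·-1.600) / (5) = -0.760
  y = (-10 - (-4)·-0.760 - (2)·-1.600) / (9) = -1.093
  z = (-11 - (3)·-0.760 - (-2)·-1.093) / (8) = -1.363

(-0.760, -1.093, -1.363)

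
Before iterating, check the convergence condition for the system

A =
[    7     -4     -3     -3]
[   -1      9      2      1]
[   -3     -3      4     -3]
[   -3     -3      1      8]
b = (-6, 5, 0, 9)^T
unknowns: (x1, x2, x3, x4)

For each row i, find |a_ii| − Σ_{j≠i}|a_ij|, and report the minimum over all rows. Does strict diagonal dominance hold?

-5

row 1: |7| − (4+3+3) = -3
row 2: |9| − (1+2+1) = 5
row 3: |4| − (3+3+3) = -5
row 4: |8| − (3+3+1) = 1
minimum over rows = -5 → not strictly diagonally dominant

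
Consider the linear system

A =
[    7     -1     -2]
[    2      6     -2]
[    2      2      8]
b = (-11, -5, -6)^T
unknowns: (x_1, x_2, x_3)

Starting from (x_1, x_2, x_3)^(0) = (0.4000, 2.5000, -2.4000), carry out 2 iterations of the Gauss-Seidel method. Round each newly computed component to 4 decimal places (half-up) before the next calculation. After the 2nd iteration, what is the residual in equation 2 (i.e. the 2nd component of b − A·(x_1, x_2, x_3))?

Iteration 1:
  x_1 = (-11 - (-1)·2.5000 - (-2)·-2.4000) / (7) = -1.9000
  x_2 = (-5 - (2)·-1.9000 - (-2)·-2.4000) / (6) = -1.0000
  x_3 = (-6 - (2)·-1.9000 - (2)·-1.0000) / (8) = -0.0250
Iteration 2:
  x_1 = (-11 - (-1)·-1.0000 - (-2)·-0.0250) / (7) = -1.7214
  x_2 = (-5 - (2)·-1.7214 - (-2)·-0.0250) / (6) = -0.2679
  x_3 = (-6 - (2)·-1.7214 - (2)·-0.2679) / (8) = -0.2527
Residual b − A·x = (0.2765, -0.4552, 0.0002)

-0.4552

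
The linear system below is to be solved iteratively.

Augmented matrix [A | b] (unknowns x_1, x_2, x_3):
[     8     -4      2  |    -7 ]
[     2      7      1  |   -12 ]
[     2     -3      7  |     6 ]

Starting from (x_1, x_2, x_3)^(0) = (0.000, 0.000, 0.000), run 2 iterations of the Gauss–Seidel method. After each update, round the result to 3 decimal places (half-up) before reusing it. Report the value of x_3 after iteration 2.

Iteration 1:
  x_1 = (-7 - (-4)·0.000 - (2)·0.000) / (8) = -0.875
  x_2 = (-12 - (2)·-0.875 - (1)·0.000) / (7) = -1.464
  x_3 = (6 - (2)·-0.875 - (-3)·-1.464) / (7) = 0.480
Iteration 2:
  x_1 = (-7 - (-4)·-1.464 - (2)·0.480) / (8) = -1.727
  x_2 = (-12 - (2)·-1.727 - (1)·0.480) / (7) = -1.289
  x_3 = (6 - (2)·-1.727 - (-3)·-1.289) / (7) = 0.798

0.798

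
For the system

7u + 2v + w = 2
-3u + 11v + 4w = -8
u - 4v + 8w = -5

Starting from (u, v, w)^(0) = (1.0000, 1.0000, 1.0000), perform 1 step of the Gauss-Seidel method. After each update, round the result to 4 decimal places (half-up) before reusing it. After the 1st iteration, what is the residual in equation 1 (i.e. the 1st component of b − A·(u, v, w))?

6.4322

Iteration 1:
  u = (2 - (2)·1.0000 - (1)·1.0000) / (7) = -0.1429
  v = (-8 - (-3)·-0.1429 - (4)·1.0000) / (11) = -1.1299
  w = (-5 - (1)·-0.1429 - (-4)·-1.1299) / (8) = -1.1721
Residual b − A·x = (6.4322, 8.6886, 0.0001)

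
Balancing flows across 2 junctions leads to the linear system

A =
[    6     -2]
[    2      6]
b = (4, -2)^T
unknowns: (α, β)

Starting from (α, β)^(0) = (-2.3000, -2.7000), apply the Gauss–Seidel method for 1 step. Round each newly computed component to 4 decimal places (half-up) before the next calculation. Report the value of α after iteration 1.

Iteration 1:
  α = (4 - (-2)·-2.7000) / (6) = -0.2333
  β = (-2 - (2)·-0.2333) / (6) = -0.2556

-0.2333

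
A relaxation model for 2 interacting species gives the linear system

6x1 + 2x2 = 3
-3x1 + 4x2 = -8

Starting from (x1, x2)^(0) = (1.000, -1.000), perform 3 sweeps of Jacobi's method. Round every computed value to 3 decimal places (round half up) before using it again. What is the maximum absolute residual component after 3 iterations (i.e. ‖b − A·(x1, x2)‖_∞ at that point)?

0.124

Iteration 1:
  x1 = (3 - (2)·-1.000) / (6) = 0.833
  x2 = (-8 - (-3)·1.000) / (4) = -1.250
Iteration 2:
  x1 = (3 - (2)·-1.250) / (6) = 0.917
  x2 = (-8 - (-3)·0.833) / (4) = -1.375
Iteration 3:
  x1 = (3 - (2)·-1.375) / (6) = 0.958
  x2 = (-8 - (-3)·0.917) / (4) = -1.312
Residual b − A·x = (-0.124, 0.122); ∞-norm = 0.124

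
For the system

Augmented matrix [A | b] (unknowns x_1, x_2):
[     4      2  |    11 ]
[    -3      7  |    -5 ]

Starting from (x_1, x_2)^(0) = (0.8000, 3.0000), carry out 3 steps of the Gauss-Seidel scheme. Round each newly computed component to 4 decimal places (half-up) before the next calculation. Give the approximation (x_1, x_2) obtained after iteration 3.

(2.4987, 0.3566)

Iteration 1:
  x_1 = (11 - (2)·3.0000) / (4) = 1.2500
  x_2 = (-5 - (-3)·1.2500) / (7) = -0.1786
Iteration 2:
  x_1 = (11 - (2)·-0.1786) / (4) = 2.8393
  x_2 = (-5 - (-3)·2.8393) / (7) = 0.5026
Iteration 3:
  x_1 = (11 - (2)·0.5026) / (4) = 2.4987
  x_2 = (-5 - (-3)·2.4987) / (7) = 0.3566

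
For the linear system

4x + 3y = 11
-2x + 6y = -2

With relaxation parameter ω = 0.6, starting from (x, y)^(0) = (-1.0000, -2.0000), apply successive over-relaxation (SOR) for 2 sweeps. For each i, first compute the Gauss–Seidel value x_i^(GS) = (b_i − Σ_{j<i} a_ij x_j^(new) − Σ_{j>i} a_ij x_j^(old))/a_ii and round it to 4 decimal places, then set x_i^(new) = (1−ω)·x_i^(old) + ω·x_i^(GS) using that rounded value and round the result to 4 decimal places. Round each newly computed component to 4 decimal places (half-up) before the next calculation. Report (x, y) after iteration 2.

Iteration 1:
  x: GS value = (11 - (3)·-2.0000) / (4) = 4.2500;  x ← (1−ω)·-1.0000 + ω·4.2500 = 2.1500
  y: GS value = (-2 - (-2)·2.1500) / (6) = 0.3833;  y ← (1−ω)·-2.0000 + ω·0.3833 = -0.5700
Iteration 2:
  x: GS value = (11 - (3)·-0.5700) / (4) = 3.1775;  x ← (1−ω)·2.1500 + ω·3.1775 = 2.7665
  y: GS value = (-2 - (-2)·2.7665) / (6) = 0.5888;  y ← (1−ω)·-0.5700 + ω·0.5888 = 0.1253

(2.7665, 0.1253)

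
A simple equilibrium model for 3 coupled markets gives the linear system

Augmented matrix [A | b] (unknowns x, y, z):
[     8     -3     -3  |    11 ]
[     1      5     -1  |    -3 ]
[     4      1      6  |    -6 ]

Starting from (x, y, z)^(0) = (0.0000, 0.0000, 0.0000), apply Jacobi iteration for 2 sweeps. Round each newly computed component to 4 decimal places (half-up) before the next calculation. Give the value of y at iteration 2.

-1.0750

Iteration 1:
  x = (11 - (-3)·0.0000 - (-3)·0.0000) / (8) = 1.3750
  y = (-3 - (1)·0.0000 - (-1)·0.0000) / (5) = -0.6000
  z = (-6 - (4)·0.0000 - (1)·0.0000) / (6) = -1.0000
Iteration 2:
  x = (11 - (-3)·-0.6000 - (-3)·-1.0000) / (8) = 0.7750
  y = (-3 - (1)·1.3750 - (-1)·-1.0000) / (5) = -1.0750
  z = (-6 - (4)·1.3750 - (1)·-0.6000) / (6) = -1.8167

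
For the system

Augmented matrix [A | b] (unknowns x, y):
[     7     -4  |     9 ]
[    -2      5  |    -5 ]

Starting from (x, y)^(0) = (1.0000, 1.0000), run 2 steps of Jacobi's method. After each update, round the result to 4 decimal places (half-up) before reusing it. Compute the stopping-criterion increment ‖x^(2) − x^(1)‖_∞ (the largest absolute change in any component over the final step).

Iteration 1:
  x = (9 - (-4)·1.0000) / (7) = 1.8571
  y = (-5 - (-2)·1.0000) / (5) = -0.6000
Iteration 2:
  x = (9 - (-4)·-0.6000) / (7) = 0.9429
  y = (-5 - (-2)·1.8571) / (5) = -0.2572
Change: (-0.9142, 0.3428) → max |·| = 0.9142

0.9142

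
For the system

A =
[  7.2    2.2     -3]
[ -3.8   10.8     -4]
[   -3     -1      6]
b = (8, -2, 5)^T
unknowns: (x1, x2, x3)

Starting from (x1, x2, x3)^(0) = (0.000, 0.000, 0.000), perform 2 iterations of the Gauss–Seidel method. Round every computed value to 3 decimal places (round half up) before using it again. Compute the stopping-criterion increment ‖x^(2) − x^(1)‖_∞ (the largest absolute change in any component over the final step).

0.713

Iteration 1:
  x1 = (8 - (2.2)·0.000 - (-3)·0.000) / (7.2) = 1.111
  x2 = (-2 - (-3.8)·1.111 - (-4)·0.000) / (10.8) = 0.206
  x3 = (5 - (-3)·1.111 - (-1)·0.206) / (6) = 1.423
Iteration 2:
  x1 = (8 - (2.2)·0.206 - (-3)·1.423) / (7.2) = 1.641
  x2 = (-2 - (-3.8)·1.641 - (-4)·1.423) / (10.8) = 0.919
  x3 = (5 - (-3)·1.641 - (-1)·0.919) / (6) = 1.807
Change: (0.530, 0.713, 0.384) → max |·| = 0.713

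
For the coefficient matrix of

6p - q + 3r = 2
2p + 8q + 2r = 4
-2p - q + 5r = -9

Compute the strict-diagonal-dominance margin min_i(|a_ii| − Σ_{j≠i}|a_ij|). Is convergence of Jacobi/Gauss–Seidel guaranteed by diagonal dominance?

row 1: |6| − (1+3) = 2
row 2: |8| − (2+2) = 4
row 3: |5| − (2+1) = 2
minimum over rows = 2 → strictly diagonally dominant (convergence guaranteed)

2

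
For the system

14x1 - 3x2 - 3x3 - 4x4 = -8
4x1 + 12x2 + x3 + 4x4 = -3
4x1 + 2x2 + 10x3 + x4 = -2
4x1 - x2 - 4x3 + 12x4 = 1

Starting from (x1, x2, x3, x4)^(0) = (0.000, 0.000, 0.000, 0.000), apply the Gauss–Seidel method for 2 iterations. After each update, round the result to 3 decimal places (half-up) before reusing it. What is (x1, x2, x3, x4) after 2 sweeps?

(-0.495, -0.182, 0.006, 0.235)

Iteration 1:
  x1 = (-8 - (-3)·0.000 - (-3)·0.000 - (-4)·0.000) / (14) = -0.571
  x2 = (-3 - (4)·-0.571 - (1)·0.000 - (4)·0.000) / (12) = -0.060
  x3 = (-2 - (4)·-0.571 - (2)·-0.060 - (1)·0.000) / (10) = 0.040
  x4 = (1 - (4)·-0.571 - (-1)·-0.060 - (-4)·0.040) / (12) = 0.282
Iteration 2:
  x1 = (-8 - (-3)·-0.060 - (-3)·0.040 - (-4)·0.282) / (14) = -0.495
  x2 = (-3 - (4)·-0.495 - (1)·0.040 - (4)·0.282) / (12) = -0.182
  x3 = (-2 - (4)·-0.495 - (2)·-0.182 - (1)·0.282) / (10) = 0.006
  x4 = (1 - (4)·-0.495 - (-1)·-0.182 - (-4)·0.006) / (12) = 0.235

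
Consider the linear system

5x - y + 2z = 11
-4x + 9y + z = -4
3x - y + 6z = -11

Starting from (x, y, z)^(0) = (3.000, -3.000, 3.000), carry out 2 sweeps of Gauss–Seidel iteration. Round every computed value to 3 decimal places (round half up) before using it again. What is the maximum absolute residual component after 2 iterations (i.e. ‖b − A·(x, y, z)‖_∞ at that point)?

Iteration 1:
  x = (11 - (-1)·-3.000 - (2)·3.000) / (5) = 0.400
  y = (-4 - (-4)·0.400 - (1)·3.000) / (9) = -0.600
  z = (-11 - (3)·0.400 - (-1)·-0.600) / (6) = -2.133
Iteration 2:
  x = (11 - (-1)·-0.600 - (2)·-2.133) / (5) = 2.933
  y = (-4 - (-4)·2.933 - (1)·-2.133) / (9) = 1.096
  z = (-11 - (3)·2.933 - (-1)·1.096) / (6) = -3.117
Residual b − A·x = (3.665, 0.985, -0.001); ∞-norm = 3.665

3.665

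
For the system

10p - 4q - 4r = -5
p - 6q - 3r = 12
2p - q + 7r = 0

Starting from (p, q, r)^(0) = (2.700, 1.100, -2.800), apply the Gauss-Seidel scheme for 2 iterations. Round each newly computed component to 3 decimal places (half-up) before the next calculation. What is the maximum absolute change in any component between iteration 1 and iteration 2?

1.436

Iteration 1:
  p = (-5 - (-4)·1.100 - (-4)·-2.800) / (10) = -1.180
  q = (12 - (1)·-1.180 - (-3)·-2.800) / (-6) = -0.797
  r = (0 - (2)·-1.180 - (-1)·-0.797) / (7) = 0.223
Iteration 2:
  p = (-5 - (-4)·-0.797 - (-4)·0.223) / (10) = -0.730
  q = (12 - (1)·-0.730 - (-3)·0.223) / (-6) = -2.233
  r = (0 - (2)·-0.730 - (-1)·-2.233) / (7) = -0.110
Change: (0.450, -1.436, -0.333) → max |·| = 1.436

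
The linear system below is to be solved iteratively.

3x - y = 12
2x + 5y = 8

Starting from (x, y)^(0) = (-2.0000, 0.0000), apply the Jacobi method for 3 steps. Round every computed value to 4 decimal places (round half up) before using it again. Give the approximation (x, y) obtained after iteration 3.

(4.0000, -0.3200)

Iteration 1:
  x = (12 - (-1)·0.0000) / (3) = 4.0000
  y = (8 - (2)·-2.0000) / (5) = 2.4000
Iteration 2:
  x = (12 - (-1)·2.4000) / (3) = 4.8000
  y = (8 - (2)·4.0000) / (5) = 0.0000
Iteration 3:
  x = (12 - (-1)·0.0000) / (3) = 4.0000
  y = (8 - (2)·4.8000) / (5) = -0.3200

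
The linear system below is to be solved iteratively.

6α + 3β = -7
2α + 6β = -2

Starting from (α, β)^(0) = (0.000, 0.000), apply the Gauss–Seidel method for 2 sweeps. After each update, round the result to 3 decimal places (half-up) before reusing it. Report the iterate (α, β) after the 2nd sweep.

Iteration 1:
  α = (-7 - (3)·0.000) / (6) = -1.167
  β = (-2 - (2)·-1.167) / (6) = 0.056
Iteration 2:
  α = (-7 - (3)·0.056) / (6) = -1.195
  β = (-2 - (2)·-1.195) / (6) = 0.065

(-1.195, 0.065)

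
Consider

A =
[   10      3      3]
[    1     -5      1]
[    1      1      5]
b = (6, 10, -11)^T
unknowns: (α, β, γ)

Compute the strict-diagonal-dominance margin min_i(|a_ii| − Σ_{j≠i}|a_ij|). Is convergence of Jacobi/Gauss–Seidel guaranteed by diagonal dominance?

3

row 1: |10| − (3+3) = 4
row 2: |-5| − (1+1) = 3
row 3: |5| − (1+1) = 3
minimum over rows = 3 → strictly diagonally dominant (convergence guaranteed)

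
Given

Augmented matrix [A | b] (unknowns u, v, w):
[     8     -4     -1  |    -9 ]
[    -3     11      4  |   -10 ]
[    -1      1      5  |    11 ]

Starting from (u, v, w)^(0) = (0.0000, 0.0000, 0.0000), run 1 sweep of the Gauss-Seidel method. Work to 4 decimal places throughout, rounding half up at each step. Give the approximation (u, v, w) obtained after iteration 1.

(-1.1250, -1.2159, 2.2182)

Iteration 1:
  u = (-9 - (-4)·0.0000 - (-1)·0.0000) / (8) = -1.1250
  v = (-10 - (-3)·-1.1250 - (4)·0.0000) / (11) = -1.2159
  w = (11 - (-1)·-1.1250 - (1)·-1.2159) / (5) = 2.2182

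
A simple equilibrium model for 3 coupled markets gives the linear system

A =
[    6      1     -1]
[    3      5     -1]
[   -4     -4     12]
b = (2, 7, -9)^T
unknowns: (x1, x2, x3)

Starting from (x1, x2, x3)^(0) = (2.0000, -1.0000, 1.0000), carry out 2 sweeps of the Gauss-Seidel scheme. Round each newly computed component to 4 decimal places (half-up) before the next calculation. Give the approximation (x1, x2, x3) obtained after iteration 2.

Iteration 1:
  x1 = (2 - (1)·-1.0000 - (-1)·1.0000) / (6) = 0.6667
  x2 = (7 - (3)·0.6667 - (-1)·1.0000) / (5) = 1.2000
  x3 = (-9 - (-4)·0.6667 - (-4)·1.2000) / (12) = -0.1278
Iteration 2:
  x1 = (2 - (1)·1.2000 - (-1)·-0.1278) / (6) = 0.1120
  x2 = (7 - (3)·0.1120 - (-1)·-0.1278) / (5) = 1.3072
  x3 = (-9 - (-4)·0.1120 - (-4)·1.3072) / (12) = -0.2769

(0.1120, 1.3072, -0.2769)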